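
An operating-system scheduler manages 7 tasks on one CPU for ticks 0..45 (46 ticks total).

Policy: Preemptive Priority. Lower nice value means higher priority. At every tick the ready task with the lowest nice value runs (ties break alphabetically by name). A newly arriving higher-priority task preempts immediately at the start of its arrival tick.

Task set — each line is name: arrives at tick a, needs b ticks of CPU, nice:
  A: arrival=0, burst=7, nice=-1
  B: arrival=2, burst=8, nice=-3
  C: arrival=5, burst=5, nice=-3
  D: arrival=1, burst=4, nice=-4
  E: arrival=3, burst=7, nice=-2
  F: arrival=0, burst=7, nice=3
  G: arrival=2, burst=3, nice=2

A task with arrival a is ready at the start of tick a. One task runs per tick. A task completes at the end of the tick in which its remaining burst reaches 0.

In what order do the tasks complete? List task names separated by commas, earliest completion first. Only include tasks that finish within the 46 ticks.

t=0: ready={A,F} → run A
t=1: ready={A,D,F} → run D
t=2: ready={A,B,D,F,G} → run D
t=3: ready={A,B,D,E,F,G} → run D
t=4: ready={A,B,D,E,F,G} → run D
t=5: ready={A,B,C,E,F,G} → run B
t=6: ready={A,B,C,E,F,G} → run B
t=7: ready={A,B,C,E,F,G} → run B
t=8: ready={A,B,C,E,F,G} → run B
t=9: ready={A,B,C,E,F,G} → run B
t=10: ready={A,B,C,E,F,G} → run B
t=11: ready={A,B,C,E,F,G} → run B
t=12: ready={A,B,C,E,F,G} → run B
t=13: ready={A,C,E,F,G} → run C
t=14: ready={A,C,E,F,G} → run C
t=15: ready={A,C,E,F,G} → run C
t=16: ready={A,C,E,F,G} → run C
t=17: ready={A,C,E,F,G} → run C
t=18: ready={A,E,F,G} → run E
t=19: ready={A,E,F,G} → run E
t=20: ready={A,E,F,G} → run E
t=21: ready={A,E,F,G} → run E
t=22: ready={A,E,F,G} → run E
t=23: ready={A,E,F,G} → run E
t=24: ready={A,E,F,G} → run E
t=25: ready={A,F,G} → run A
t=26: ready={A,F,G} → run A
t=27: ready={A,F,G} → run A
t=28: ready={A,F,G} → run A
t=29: ready={A,F,G} → run A
t=30: ready={A,F,G} → run A
t=31: ready={F,G} → run G
t=32: ready={F,G} → run G
t=33: ready={F,G} → run G
t=34: ready={F} → run F
t=35: ready={F} → run F
t=36: ready={F} → run F
t=37: ready={F} → run F
t=38: ready={F} → run F
t=39: ready={F} → run F
t=40: ready={F} → run F
t=41: (idle)
t=42: (idle)
t=43: (idle)
t=44: (idle)
t=45: (idle)

completion order = D, B, C, E, A, G, F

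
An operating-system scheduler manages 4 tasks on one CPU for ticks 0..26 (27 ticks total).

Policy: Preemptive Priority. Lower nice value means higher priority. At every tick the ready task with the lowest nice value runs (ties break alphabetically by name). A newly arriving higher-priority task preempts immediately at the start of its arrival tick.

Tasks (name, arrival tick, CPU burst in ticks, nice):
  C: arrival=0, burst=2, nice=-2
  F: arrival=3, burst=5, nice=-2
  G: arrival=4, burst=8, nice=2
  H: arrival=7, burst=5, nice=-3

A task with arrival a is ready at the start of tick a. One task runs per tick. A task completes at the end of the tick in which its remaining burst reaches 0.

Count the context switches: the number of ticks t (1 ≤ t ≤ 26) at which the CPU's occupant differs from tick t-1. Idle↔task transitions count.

t=0: ready={C} → run C
t=1: ready={C} → run C
t=2: (idle)
t=3: ready={F} → run F
t=4: ready={F,G} → run F
t=5: ready={F,G} → run F
t=6: ready={F,G} → run F
t=7: ready={F,G,H} → run H
t=8: ready={F,G,H} → run H
t=9: ready={F,G,H} → run H
t=10: ready={F,G,H} → run H
t=11: ready={F,G,H} → run H
t=12: ready={F,G} → run F
t=13: ready={G} → run G
t=14: ready={G} → run G
t=15: ready={G} → run G
t=16: ready={G} → run G
t=17: ready={G} → run G
t=18: ready={G} → run G
t=19: ready={G} → run G
t=20: ready={G} → run G
t=21: (idle)
t=22: (idle)
t=23: (idle)
t=24: (idle)
t=25: (idle)
t=26: (idle)

context switches = 6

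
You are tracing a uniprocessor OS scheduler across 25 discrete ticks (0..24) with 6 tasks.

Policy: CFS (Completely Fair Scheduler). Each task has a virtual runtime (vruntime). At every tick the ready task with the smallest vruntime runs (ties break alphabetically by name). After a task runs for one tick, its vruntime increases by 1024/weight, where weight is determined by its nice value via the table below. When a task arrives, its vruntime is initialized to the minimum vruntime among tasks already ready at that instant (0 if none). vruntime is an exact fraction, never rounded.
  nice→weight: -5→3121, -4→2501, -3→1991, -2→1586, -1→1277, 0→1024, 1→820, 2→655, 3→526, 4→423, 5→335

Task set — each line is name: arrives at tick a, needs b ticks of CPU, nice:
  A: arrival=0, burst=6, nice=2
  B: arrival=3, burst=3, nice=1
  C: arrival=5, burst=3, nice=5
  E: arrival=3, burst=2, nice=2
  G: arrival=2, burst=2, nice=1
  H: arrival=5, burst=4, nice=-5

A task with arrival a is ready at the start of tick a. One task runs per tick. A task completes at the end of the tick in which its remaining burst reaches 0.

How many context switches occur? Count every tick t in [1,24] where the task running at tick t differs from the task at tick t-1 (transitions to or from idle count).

t=0: vr[A=0] → run A
t=1: vr[A=1024/655] → run A
t=2: vr[A=2048/655 G=2048/655] → run A
t=3: vr[A=3072/655 B=2048/655 E=2048/655 G=2048/655] → run B
t=4: vr[A=3072/655 B=117504/26855 E=2048/655 G=2048/655] → run E
t=5: vr[A=3072/655 B=117504/26855 C=2048/655 E=3072/655 G=2048/655 H=2048/655] → run C
t=6: vr[A=3072/655 B=117504/26855 C=54272/8777 E=3072/655 G=2048/655 H=2048/655] → run G
t=7: vr[A=3072/655 B=117504/26855 C=54272/8777 E=3072/655 G=117504/26855 H=2048/655] → run H
t=8: vr[A=3072/655 B=117504/26855 C=54272/8777 E=3072/655 G=117504/26855 H=7062528/2044255] → run H
t=9: vr[A=3072/655 B=117504/26855 C=54272/8777 E=3072/655 G=117504/26855 H=7733248/2044255] → run H
t=10: vr[A=3072/655 B=117504/26855 C=54272/8777 E=3072/655 G=117504/26855 H=8403968/2044255] → run H
t=11: vr[A=3072/655 B=117504/26855 C=54272/8777 E=3072/655 G=117504/26855] → run B
t=12: vr[A=3072/655 B=30208/5371 C=54272/8777 E=3072/655 G=117504/26855] → run G
t=13: vr[A=3072/655 B=30208/5371 C=54272/8777 E=3072/655] → run A
t=14: vr[A=4096/655 B=30208/5371 C=54272/8777 E=3072/655] → run E
t=15: vr[A=4096/655 B=30208/5371 C=54272/8777] → run B
t=16: vr[A=4096/655 C=54272/8777] → run C
t=17: vr[A=4096/655 C=405504/43885] → run A
t=18: vr[A=1024/131 C=405504/43885] → run A
t=19: vr[C=405504/43885] → run C
t=20: (idle)
t=21: (idle)
t=22: (idle)
t=23: (idle)
t=24: (idle)

context switches = 14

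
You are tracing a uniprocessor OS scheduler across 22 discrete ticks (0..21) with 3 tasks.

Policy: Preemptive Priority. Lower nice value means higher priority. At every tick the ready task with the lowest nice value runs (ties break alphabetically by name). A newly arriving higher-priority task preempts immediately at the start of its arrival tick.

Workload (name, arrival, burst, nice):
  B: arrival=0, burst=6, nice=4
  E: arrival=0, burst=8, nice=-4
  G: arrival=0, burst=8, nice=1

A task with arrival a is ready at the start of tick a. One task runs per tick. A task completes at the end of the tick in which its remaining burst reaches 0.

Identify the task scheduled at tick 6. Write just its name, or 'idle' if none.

t=0: ready={B,E,G} → run E
t=1: ready={B,E,G} → run E
t=2: ready={B,E,G} → run E
t=3: ready={B,E,G} → run E
t=4: ready={B,E,G} → run E
t=5: ready={B,E,G} → run E
t=6: ready={B,E,G} → run E
t=7: ready={B,E,G} → run E
t=8: ready={B,G} → run G
t=9: ready={B,G} → run G
t=10: ready={B,G} → run G
t=11: ready={B,G} → run G
t=12: ready={B,G} → run G
t=13: ready={B,G} → run G
t=14: ready={B,G} → run G
t=15: ready={B,G} → run G
t=16: ready={B} → run B
t=17: ready={B} → run B
t=18: ready={B} → run B
t=19: ready={B} → run B
t=20: ready={B} → run B
t=21: ready={B} → run B

running at tick 6 = E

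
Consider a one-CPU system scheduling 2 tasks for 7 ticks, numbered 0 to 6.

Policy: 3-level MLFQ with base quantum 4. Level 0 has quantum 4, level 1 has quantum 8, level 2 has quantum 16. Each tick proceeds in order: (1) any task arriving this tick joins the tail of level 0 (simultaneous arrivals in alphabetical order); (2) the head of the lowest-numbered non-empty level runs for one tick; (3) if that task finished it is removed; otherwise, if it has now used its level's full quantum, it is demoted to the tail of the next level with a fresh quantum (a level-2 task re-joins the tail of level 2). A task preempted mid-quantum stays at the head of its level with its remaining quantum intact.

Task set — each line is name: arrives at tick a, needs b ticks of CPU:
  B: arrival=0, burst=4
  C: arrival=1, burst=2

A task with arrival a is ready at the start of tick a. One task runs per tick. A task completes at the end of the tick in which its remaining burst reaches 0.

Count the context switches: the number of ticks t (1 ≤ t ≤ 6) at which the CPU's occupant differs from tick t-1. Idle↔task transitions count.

t=0: L0/L1/L2 = B/-/- → run B
t=1: L0/L1/L2 = BC/-/- → run B
t=2: L0/L1/L2 = BC/-/- → run B
t=3: L0/L1/L2 = BC/-/- → run B
t=4: L0/L1/L2 = C/-/- → run C
t=5: L0/L1/L2 = C/-/- → run C
t=6: (idle)

context switches = 2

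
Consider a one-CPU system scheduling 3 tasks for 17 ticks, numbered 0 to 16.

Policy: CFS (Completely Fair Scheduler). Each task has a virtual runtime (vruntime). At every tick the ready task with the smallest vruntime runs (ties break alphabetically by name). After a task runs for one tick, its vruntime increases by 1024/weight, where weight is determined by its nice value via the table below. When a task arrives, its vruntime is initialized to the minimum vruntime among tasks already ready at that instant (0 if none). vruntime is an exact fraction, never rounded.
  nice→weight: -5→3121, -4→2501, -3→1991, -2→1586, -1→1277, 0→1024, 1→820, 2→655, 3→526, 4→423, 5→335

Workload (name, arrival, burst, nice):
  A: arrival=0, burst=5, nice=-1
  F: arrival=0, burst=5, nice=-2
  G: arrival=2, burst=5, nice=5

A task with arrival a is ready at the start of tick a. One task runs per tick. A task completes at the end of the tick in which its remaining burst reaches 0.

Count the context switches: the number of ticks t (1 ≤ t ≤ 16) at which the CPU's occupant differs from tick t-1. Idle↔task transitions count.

context switches = 11

t=0: vr[A=0 F=0] → run A
t=1: vr[A=1024/1277 F=0] → run F
t=2: vr[A=1024/1277 F=512/793 G=512/793] → run F
t=3: vr[A=1024/1277 F=1024/793 G=512/793] → run G
t=4: vr[A=1024/1277 F=1024/793 G=983552/265655] → run A
t=5: vr[A=2048/1277 F=1024/793 G=983552/265655] → run F
t=6: vr[A=2048/1277 F=1536/793 G=983552/265655] → run A
t=7: vr[A=3072/1277 F=1536/793 G=983552/265655] → run F
t=8: vr[A=3072/1277 F=2048/793 G=983552/265655] → run A
t=9: vr[A=4096/1277 F=2048/793 G=983552/265655] → run F
t=10: vr[A=4096/1277 G=983552/265655] → run A
t=11: vr[G=983552/265655] → run G
t=12: vr[G=1795584/265655] → run G
t=13: vr[G=2607616/265655] → run G
t=14: vr[G=3419648/265655] → run G
t=15: (idle)
t=16: (idle)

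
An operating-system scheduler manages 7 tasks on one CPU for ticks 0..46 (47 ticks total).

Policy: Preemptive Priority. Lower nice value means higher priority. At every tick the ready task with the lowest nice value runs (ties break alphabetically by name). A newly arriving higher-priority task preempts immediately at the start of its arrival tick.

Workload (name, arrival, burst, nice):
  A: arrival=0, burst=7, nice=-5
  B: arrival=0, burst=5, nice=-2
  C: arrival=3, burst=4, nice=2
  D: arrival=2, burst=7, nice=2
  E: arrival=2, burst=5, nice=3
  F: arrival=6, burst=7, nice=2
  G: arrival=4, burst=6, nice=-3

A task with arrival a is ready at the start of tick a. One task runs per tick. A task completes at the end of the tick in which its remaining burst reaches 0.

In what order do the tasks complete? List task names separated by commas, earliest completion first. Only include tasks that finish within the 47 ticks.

completion order = A, G, B, C, D, F, E

t=0: ready={A,B} → run A
t=1: ready={A,B} → run A
t=2: ready={A,B,D,E} → run A
t=3: ready={A,B,C,D,E} → run A
t=4: ready={A,B,C,D,E,G} → run A
t=5: ready={A,B,C,D,E,G} → run A
t=6: ready={A,B,C,D,E,F,G} → run A
t=7: ready={B,C,D,E,F,G} → run G
t=8: ready={B,C,D,E,F,G} → run G
t=9: ready={B,C,D,E,F,G} → run G
t=10: ready={B,C,D,E,F,G} → run G
t=11: ready={B,C,D,E,F,G} → run G
t=12: ready={B,C,D,E,F,G} → run G
t=13: ready={B,C,D,E,F} → run B
t=14: ready={B,C,D,E,F} → run B
t=15: ready={B,C,D,E,F} → run B
t=16: ready={B,C,D,E,F} → run B
t=17: ready={B,C,D,E,F} → run B
t=18: ready={C,D,E,F} → run C
t=19: ready={C,D,E,F} → run C
t=20: ready={C,D,E,F} → run C
t=21: ready={C,D,E,F} → run C
t=22: ready={D,E,F} → run D
t=23: ready={D,E,F} → run D
t=24: ready={D,E,F} → run D
t=25: ready={D,E,F} → run D
t=26: ready={D,E,F} → run D
t=27: ready={D,E,F} → run D
t=28: ready={D,E,F} → run D
t=29: ready={E,F} → run F
t=30: ready={E,F} → run F
t=31: ready={E,F} → run F
t=32: ready={E,F} → run F
t=33: ready={E,F} → run F
t=34: ready={E,F} → run F
t=35: ready={E,F} → run F
t=36: ready={E} → run E
t=37: ready={E} → run E
t=38: ready={E} → run E
t=39: ready={E} → run E
t=40: ready={E} → run E
t=41: (idle)
t=42: (idle)
t=43: (idle)
t=44: (idle)
t=45: (idle)
t=46: (idle)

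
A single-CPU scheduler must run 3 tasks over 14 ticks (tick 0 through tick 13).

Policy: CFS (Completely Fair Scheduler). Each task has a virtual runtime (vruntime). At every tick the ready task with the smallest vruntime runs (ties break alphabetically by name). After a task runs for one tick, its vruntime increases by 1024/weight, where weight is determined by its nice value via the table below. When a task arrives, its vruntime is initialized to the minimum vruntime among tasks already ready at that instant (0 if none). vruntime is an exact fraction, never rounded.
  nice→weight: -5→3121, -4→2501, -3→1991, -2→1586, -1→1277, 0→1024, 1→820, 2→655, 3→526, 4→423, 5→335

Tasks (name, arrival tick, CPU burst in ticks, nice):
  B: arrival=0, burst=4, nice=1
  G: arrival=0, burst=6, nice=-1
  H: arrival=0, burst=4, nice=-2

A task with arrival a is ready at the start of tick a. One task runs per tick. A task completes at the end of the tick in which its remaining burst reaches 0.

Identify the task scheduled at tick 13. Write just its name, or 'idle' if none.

t=0: vr[B=0 G=0 H=0] → run B
t=1: vr[B=256/205 G=0 H=0] → run G
t=2: vr[B=256/205 G=1024/1277 H=0] → run H
t=3: vr[B=256/205 G=1024/1277 H=512/793] → run H
t=4: vr[B=256/205 G=1024/1277 H=1024/793] → run G
t=5: vr[B=256/205 G=2048/1277 H=1024/793] → run B
t=6: vr[B=512/205 G=2048/1277 H=1024/793] → run H
t=7: vr[B=512/205 G=2048/1277 H=1536/793] → run G
t=8: vr[B=512/205 G=3072/1277 H=1536/793] → run H
t=9: vr[B=512/205 G=3072/1277] → run G
t=10: vr[B=512/205 G=4096/1277] → run B
t=11: vr[B=768/205 G=4096/1277] → run G
t=12: vr[B=768/205 G=5120/1277] → run B
t=13: vr[G=5120/1277] → run G

running at tick 13 = G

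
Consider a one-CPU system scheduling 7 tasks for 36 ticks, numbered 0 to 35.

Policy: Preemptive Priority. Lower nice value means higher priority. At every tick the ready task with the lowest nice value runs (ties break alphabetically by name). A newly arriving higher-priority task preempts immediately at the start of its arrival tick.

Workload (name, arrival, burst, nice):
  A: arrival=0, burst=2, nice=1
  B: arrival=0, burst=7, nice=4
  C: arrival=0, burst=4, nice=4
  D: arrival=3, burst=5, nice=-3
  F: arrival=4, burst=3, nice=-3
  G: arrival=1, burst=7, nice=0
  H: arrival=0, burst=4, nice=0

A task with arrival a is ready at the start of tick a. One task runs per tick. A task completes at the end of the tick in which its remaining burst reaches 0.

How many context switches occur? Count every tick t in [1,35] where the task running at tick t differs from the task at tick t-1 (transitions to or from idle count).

context switches = 9

t=0: ready={A,B,C,H} → run H
t=1: ready={A,B,C,G,H} → run G
t=2: ready={A,B,C,G,H} → run G
t=3: ready={A,B,C,D,G,H} → run D
t=4: ready={A,B,C,D,F,G,H} → run D
t=5: ready={A,B,C,D,F,G,H} → run D
t=6: ready={A,B,C,D,F,G,H} → run D
t=7: ready={A,B,C,D,F,G,H} → run D
t=8: ready={A,B,C,F,G,H} → run F
t=9: ready={A,B,C,F,G,H} → run F
t=10: ready={A,B,C,F,G,H} → run F
t=11: ready={A,B,C,G,H} → run G
t=12: ready={A,B,C,G,H} → run G
t=13: ready={A,B,C,G,H} → run G
t=14: ready={A,B,C,G,H} → run G
t=15: ready={A,B,C,G,H} → run G
t=16: ready={A,B,C,H} → run H
t=17: ready={A,B,C,H} → run H
t=18: ready={A,B,C,H} → run H
t=19: ready={A,B,C} → run A
t=20: ready={A,B,C} → run A
t=21: ready={B,C} → run B
t=22: ready={B,C} → run B
t=23: ready={B,C} → run B
t=24: ready={B,C} → run B
t=25: ready={B,C} → run B
t=26: ready={B,C} → run B
t=27: ready={B,C} → run B
t=28: ready={C} → run C
t=29: ready={C} → run C
t=30: ready={C} → run C
t=31: ready={C} → run C
t=32: (idle)
t=33: (idle)
t=34: (idle)
t=35: (idle)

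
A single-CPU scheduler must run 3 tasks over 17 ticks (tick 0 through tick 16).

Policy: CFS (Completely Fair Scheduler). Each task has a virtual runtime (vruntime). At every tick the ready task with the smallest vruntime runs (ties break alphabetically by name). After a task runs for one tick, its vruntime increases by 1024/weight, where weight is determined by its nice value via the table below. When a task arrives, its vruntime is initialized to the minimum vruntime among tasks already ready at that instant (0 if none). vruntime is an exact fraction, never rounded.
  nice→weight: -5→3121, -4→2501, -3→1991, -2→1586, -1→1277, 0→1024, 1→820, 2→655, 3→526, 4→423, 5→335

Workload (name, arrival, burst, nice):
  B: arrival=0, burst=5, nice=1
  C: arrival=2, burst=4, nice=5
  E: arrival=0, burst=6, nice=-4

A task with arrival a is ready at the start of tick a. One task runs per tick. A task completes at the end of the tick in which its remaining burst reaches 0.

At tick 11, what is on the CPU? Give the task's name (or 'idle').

running at tick 11 = B

t=0: vr[B=0 E=0] → run B
t=1: vr[B=256/205 E=0] → run E
t=2: vr[B=256/205 C=1024/2501 E=1024/2501] → run C
t=3: vr[B=256/205 C=2904064/837835 E=1024/2501] → run E
t=4: vr[B=256/205 C=2904064/837835 E=2048/2501] → run E
t=5: vr[B=256/205 C=2904064/837835 E=3072/2501] → run E
t=6: vr[B=256/205 C=2904064/837835 E=4096/2501] → run B
t=7: vr[B=512/205 C=2904064/837835 E=4096/2501] → run E
t=8: vr[B=512/205 C=2904064/837835 E=5120/2501] → run E
t=9: vr[B=512/205 C=2904064/837835] → run B
t=10: vr[B=768/205 C=2904064/837835] → run C
t=11: vr[B=768/205 C=5465088/837835] → run B
t=12: vr[B=1024/205 C=5465088/837835] → run B
t=13: vr[C=5465088/837835] → run C
t=14: vr[C=8026112/837835] → run C
t=15: (idle)
t=16: (idle)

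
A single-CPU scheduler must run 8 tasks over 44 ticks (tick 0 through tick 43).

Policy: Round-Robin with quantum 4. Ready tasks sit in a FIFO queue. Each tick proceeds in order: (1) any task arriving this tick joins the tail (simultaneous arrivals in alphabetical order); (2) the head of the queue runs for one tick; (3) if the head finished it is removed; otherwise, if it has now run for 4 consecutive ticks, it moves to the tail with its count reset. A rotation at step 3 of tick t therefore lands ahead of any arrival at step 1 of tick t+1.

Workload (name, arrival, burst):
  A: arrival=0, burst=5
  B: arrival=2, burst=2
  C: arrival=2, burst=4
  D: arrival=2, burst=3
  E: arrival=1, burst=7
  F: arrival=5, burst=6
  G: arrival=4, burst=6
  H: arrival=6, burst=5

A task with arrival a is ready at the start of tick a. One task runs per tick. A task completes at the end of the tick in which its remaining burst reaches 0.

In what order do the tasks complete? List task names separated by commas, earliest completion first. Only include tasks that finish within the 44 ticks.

completion order = B, C, D, A, E, G, F, H

t=0: queue=[A] q_used=0 → run A
t=1: queue=[A,E] q_used=1 → run A
t=2: queue=[A,E,B,C,D] q_used=2 → run A
t=3: queue=[A,E,B,C,D] q_used=3 → run A
t=4: queue=[E,B,C,D,A,G] q_used=0 → run E
t=5: queue=[E,B,C,D,A,G,F] q_used=1 → run E
t=6: queue=[E,B,C,D,A,G,F,H] q_used=2 → run E
t=7: queue=[E,B,C,D,A,G,F,H] q_used=3 → run E
t=8: queue=[B,C,D,A,G,F,H,E] q_used=0 → run B
t=9: queue=[B,C,D,A,G,F,H,E] q_used=1 → run B
t=10: queue=[C,D,A,G,F,H,E] q_used=0 → run C
t=11: queue=[C,D,A,G,F,H,E] q_used=1 → run C
t=12: queue=[C,D,A,G,F,H,E] q_used=2 → run C
t=13: queue=[C,D,A,G,F,H,E] q_used=3 → run C
t=14: queue=[D,A,G,F,H,E] q_used=0 → run D
t=15: queue=[D,A,G,F,H,E] q_used=1 → run D
t=16: queue=[D,A,G,F,H,E] q_used=2 → run D
t=17: queue=[A,G,F,H,E] q_used=0 → run A
t=18: queue=[G,F,H,E] q_used=0 → run G
t=19: queue=[G,F,H,E] q_used=1 → run G
t=20: queue=[G,F,H,E] q_used=2 → run G
t=21: queue=[G,F,H,E] q_used=3 → run G
t=22: queue=[F,H,E,G] q_used=0 → run F
t=23: queue=[F,H,E,G] q_used=1 → run F
t=24: queue=[F,H,E,G] q_used=2 → run F
t=25: queue=[F,H,E,G] q_used=3 → run F
t=26: queue=[H,E,G,F] q_used=0 → run H
t=27: queue=[H,E,G,F] q_used=1 → run H
t=28: queue=[H,E,G,F] q_used=2 → run H
t=29: queue=[H,E,G,F] q_used=3 → run H
t=30: queue=[E,G,F,H] q_used=0 → run E
t=31: queue=[E,G,F,H] q_used=1 → run E
t=32: queue=[E,G,F,H] q_used=2 → run E
t=33: queue=[G,F,H] q_used=0 → run G
t=34: queue=[G,F,H] q_used=1 → run G
t=35: queue=[F,H] q_used=0 → run F
t=36: queue=[F,H] q_used=1 → run F
t=37: queue=[H] q_used=0 → run H
t=38: (idle)
t=39: (idle)
t=40: (idle)
t=41: (idle)
t=42: (idle)
t=43: (idle)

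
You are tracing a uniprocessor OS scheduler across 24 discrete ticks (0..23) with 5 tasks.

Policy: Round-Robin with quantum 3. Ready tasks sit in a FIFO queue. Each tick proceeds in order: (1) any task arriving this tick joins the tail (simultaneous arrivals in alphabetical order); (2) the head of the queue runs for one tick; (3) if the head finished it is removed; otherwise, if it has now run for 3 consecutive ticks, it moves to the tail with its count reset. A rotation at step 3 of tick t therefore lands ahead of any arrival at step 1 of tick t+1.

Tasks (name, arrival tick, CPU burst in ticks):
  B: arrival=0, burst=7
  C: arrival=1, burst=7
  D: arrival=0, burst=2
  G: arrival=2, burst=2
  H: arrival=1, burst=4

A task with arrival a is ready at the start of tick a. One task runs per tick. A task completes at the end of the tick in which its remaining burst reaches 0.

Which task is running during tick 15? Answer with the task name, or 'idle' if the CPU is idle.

t=0: queue=[B,D] q_used=0 → run B
t=1: queue=[B,D,C,H] q_used=1 → run B
t=2: queue=[B,D,C,H,G] q_used=2 → run B
t=3: queue=[D,C,H,G,B] q_used=0 → run D
t=4: queue=[D,C,H,G,B] q_used=1 → run D
t=5: queue=[C,H,G,B] q_used=0 → run C
t=6: queue=[C,H,G,B] q_used=1 → run C
t=7: queue=[C,H,G,B] q_used=2 → run C
t=8: queue=[H,G,B,C] q_used=0 → run H
t=9: queue=[H,G,B,C] q_used=1 → run H
t=10: queue=[H,G,B,C] q_used=2 → run H
t=11: queue=[G,B,C,H] q_used=0 → run G
t=12: queue=[G,B,C,H] q_used=1 → run G
t=13: queue=[B,C,H] q_used=0 → run B
t=14: queue=[B,C,H] q_used=1 → run B
t=15: queue=[B,C,H] q_used=2 → run B
t=16: queue=[C,H,B] q_used=0 → run C
t=17: queue=[C,H,B] q_used=1 → run C
t=18: queue=[C,H,B] q_used=2 → run C
t=19: queue=[H,B,C] q_used=0 → run H
t=20: queue=[B,C] q_used=0 → run B
t=21: queue=[C] q_used=0 → run C
t=22: (idle)
t=23: (idle)

running at tick 15 = B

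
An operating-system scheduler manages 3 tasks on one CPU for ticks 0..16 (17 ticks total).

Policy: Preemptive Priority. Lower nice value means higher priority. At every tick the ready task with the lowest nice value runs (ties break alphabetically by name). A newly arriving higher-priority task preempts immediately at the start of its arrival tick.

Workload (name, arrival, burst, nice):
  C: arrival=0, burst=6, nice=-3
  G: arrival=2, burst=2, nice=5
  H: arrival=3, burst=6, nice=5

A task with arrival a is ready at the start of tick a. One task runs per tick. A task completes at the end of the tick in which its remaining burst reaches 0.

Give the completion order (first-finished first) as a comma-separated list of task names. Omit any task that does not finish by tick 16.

t=0: ready={C} → run C
t=1: ready={C} → run C
t=2: ready={C,G} → run C
t=3: ready={C,G,H} → run C
t=4: ready={C,G,H} → run C
t=5: ready={C,G,H} → run C
t=6: ready={G,H} → run G
t=7: ready={G,H} → run G
t=8: ready={H} → run H
t=9: ready={H} → run H
t=10: ready={H} → run H
t=11: ready={H} → run H
t=12: ready={H} → run H
t=13: ready={H} → run H
t=14: (idle)
t=15: (idle)
t=16: (idle)

completion order = C, G, H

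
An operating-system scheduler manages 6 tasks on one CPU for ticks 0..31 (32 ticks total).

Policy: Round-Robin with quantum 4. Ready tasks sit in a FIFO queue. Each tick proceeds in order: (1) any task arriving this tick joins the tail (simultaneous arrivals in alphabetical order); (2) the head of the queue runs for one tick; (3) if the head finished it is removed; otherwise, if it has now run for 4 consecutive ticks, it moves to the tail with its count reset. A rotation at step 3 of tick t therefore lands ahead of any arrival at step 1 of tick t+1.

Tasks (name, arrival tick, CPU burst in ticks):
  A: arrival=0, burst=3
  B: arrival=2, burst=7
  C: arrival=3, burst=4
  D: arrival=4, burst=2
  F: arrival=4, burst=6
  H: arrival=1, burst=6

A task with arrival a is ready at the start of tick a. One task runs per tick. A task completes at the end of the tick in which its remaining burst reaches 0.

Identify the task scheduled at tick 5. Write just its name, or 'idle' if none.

t=0: queue=[A] q_used=0 → run A
t=1: queue=[A,H] q_used=1 → run A
t=2: queue=[A,H,B] q_used=2 → run A
t=3: queue=[H,B,C] q_used=0 → run H
t=4: queue=[H,B,C,D,F] q_used=1 → run H
t=5: queue=[H,B,C,D,F] q_used=2 → run H
t=6: queue=[H,B,C,D,F] q_used=3 → run H
t=7: queue=[B,C,D,F,H] q_used=0 → run B
t=8: queue=[B,C,D,F,H] q_used=1 → run B
t=9: queue=[B,C,D,F,H] q_used=2 → run B
t=10: queue=[B,C,D,F,H] q_used=3 → run B
t=11: queue=[C,D,F,H,B] q_used=0 → run C
t=12: queue=[C,D,F,H,B] q_used=1 → run C
t=13: queue=[C,D,F,H,B] q_used=2 → run C
t=14: queue=[C,D,F,H,B] q_used=3 → run C
t=15: queue=[D,F,H,B] q_used=0 → run D
t=16: queue=[D,F,H,B] q_used=1 → run D
t=17: queue=[F,H,B] q_used=0 → run F
t=18: queue=[F,H,B] q_used=1 → run F
t=19: queue=[F,H,B] q_used=2 → run F
t=20: queue=[F,H,B] q_used=3 → run F
t=21: queue=[H,B,F] q_used=0 → run H
t=22: queue=[H,B,F] q_used=1 → run H
t=23: queue=[B,F] q_used=0 → run B
t=24: queue=[B,F] q_used=1 → run B
t=25: queue=[B,F] q_used=2 → run B
t=26: queue=[F] q_used=0 → run F
t=27: queue=[F] q_used=1 → run F
t=28: (idle)
t=29: (idle)
t=30: (idle)
t=31: (idle)

running at tick 5 = H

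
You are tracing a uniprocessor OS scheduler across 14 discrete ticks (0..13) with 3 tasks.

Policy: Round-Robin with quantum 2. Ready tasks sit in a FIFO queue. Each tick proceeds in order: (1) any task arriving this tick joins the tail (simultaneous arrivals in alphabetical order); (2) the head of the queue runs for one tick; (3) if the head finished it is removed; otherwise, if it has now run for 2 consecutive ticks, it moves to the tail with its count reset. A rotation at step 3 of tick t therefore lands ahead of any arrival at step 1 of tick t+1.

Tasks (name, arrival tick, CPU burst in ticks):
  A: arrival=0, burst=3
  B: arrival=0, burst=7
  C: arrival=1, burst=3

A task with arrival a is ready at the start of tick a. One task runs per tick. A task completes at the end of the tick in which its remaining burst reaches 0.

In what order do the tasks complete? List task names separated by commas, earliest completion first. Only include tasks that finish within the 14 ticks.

t=0: queue=[A,B] q_used=0 → run A
t=1: queue=[A,B,C] q_used=1 → run A
t=2: queue=[B,C,A] q_used=0 → run B
t=3: queue=[B,C,A] q_used=1 → run B
t=4: queue=[C,A,B] q_used=0 → run C
t=5: queue=[C,A,B] q_used=1 → run C
t=6: queue=[A,B,C] q_used=0 → run A
t=7: queue=[B,C] q_used=0 → run B
t=8: queue=[B,C] q_used=1 → run B
t=9: queue=[C,B] q_used=0 → run C
t=10: queue=[B] q_used=0 → run B
t=11: queue=[B] q_used=1 → run B
t=12: queue=[B] q_used=0 → run B
t=13: (idle)

completion order = A, C, B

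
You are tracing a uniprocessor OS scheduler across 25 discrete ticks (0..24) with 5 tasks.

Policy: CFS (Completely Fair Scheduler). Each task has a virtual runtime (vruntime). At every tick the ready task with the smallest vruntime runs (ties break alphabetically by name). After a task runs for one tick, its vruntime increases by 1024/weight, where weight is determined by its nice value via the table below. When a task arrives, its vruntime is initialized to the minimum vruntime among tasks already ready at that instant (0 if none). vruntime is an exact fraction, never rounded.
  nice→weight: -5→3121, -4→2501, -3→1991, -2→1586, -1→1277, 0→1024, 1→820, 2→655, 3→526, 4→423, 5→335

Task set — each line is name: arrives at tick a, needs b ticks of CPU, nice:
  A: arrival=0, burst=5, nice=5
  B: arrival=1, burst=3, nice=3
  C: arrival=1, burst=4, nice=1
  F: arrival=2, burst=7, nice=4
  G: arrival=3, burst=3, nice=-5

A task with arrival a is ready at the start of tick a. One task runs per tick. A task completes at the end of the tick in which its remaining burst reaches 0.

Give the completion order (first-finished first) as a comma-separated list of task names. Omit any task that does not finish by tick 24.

completion order = G, C, B, A, F

t=0: vr[A=0] → run A
t=1: vr[A=1024/335 B=1024/335 C=1024/335] → run A
t=2: vr[A=2048/335 B=1024/335 C=1024/335 F=1024/335] → run B
t=3: vr[A=2048/335 B=440832/88105 C=1024/335 F=1024/335 G=1024/335] → run C
t=4: vr[A=2048/335 B=440832/88105 C=59136/13735 F=1024/335 G=1024/335] → run F
t=5: vr[A=2048/335 B=440832/88105 C=59136/13735 F=776192/141705 G=1024/335] → run G
t=6: vr[A=2048/335 B=440832/88105 C=59136/13735 F=776192/141705 G=3538944/1045535] → run G
t=7: vr[A=2048/335 B=440832/88105 C=59136/13735 F=776192/141705 G=3881984/1045535] → run G
t=8: vr[A=2048/335 B=440832/88105 C=59136/13735 F=776192/141705] → run C
t=9: vr[A=2048/335 B=440832/88105 C=76288/13735 F=776192/141705] → run B
t=10: vr[A=2048/335 B=612352/88105 C=76288/13735 F=776192/141705] → run F
t=11: vr[A=2048/335 B=612352/88105 C=76288/13735 F=1119232/141705] → run C
t=12: vr[A=2048/335 B=612352/88105 C=18688/2747 F=1119232/141705] → run A
t=13: vr[A=3072/335 B=612352/88105 C=18688/2747 F=1119232/141705] → run C
t=14: vr[A=3072/335 B=612352/88105 F=1119232/141705] → run B
t=15: vr[A=3072/335 F=1119232/141705] → run F
t=16: vr[A=3072/335 F=487424/47235] → run A
t=17: vr[A=4096/335 F=487424/47235] → run F
t=18: vr[A=4096/335 F=1805312/141705] → run A
t=19: vr[F=1805312/141705] → run F
t=20: vr[F=2148352/141705] → run F
t=21: vr[F=830464/47235] → run F
t=22: (idle)
t=23: (idle)
t=24: (idle)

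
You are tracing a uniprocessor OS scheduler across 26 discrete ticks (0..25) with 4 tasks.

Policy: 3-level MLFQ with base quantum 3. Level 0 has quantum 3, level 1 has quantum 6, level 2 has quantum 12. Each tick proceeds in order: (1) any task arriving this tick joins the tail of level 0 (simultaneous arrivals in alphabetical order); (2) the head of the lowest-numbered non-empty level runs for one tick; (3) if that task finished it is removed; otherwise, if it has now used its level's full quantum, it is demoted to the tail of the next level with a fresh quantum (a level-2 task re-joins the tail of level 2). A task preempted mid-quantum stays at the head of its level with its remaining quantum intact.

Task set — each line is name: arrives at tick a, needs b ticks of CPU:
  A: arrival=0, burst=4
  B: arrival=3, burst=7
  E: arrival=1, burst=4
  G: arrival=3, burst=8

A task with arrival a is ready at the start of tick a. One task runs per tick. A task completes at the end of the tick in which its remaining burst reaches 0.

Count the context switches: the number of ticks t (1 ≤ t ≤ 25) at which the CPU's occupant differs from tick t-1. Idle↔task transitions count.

t=0: L0/L1/L2 = A/-/- → run A
t=1: L0/L1/L2 = AE/-/- → run A
t=2: L0/L1/L2 = AE/-/- → run A
t=3: L0/L1/L2 = EBG/A/- → run E
t=4: L0/L1/L2 = EBG/A/- → run E
t=5: L0/L1/L2 = EBG/A/- → run E
t=6: L0/L1/L2 = BG/AE/- → run B
t=7: L0/L1/L2 = BG/AE/- → run B
t=8: L0/L1/L2 = BG/AE/- → run B
t=9: L0/L1/L2 = G/AEB/- → run G
t=10: L0/L1/L2 = G/AEB/- → run G
t=11: L0/L1/L2 = G/AEB/- → run G
t=12: L0/L1/L2 = -/AEBG/- → run A
t=13: L0/L1/L2 = -/EBG/- → run E
t=14: L0/L1/L2 = -/BG/- → run B
t=15: L0/L1/L2 = -/BG/- → run B
t=16: L0/L1/L2 = -/BG/- → run B
t=17: L0/L1/L2 = -/BG/- → run B
t=18: L0/L1/L2 = -/G/- → run G
t=19: L0/L1/L2 = -/G/- → run G
t=20: L0/L1/L2 = -/G/- → run G
t=21: L0/L1/L2 = -/G/- → run G
t=22: L0/L1/L2 = -/G/- → run G
t=23: (idle)
t=24: (idle)
t=25: (idle)

context switches = 8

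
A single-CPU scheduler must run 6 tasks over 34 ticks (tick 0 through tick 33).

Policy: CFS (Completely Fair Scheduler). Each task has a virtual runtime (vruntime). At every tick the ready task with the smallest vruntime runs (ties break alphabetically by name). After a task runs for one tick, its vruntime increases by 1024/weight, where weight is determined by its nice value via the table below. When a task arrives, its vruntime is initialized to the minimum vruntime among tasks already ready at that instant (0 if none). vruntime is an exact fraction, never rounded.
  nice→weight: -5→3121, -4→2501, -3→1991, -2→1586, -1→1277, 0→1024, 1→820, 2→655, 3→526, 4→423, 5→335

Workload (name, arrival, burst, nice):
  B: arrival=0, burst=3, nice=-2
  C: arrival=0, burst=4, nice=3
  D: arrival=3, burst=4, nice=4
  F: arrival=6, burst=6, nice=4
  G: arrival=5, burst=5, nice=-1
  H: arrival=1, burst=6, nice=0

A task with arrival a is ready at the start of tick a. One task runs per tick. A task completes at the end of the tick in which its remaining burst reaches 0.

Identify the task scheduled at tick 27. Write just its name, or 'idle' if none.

t=0: vr[B=0 C=0] → run B
t=1: vr[B=512/793 C=0 H=0] → run C
t=2: vr[B=512/793 C=512/263 H=0] → run H
t=3: vr[B=512/793 C=512/263 D=512/793 H=1] → run B
t=4: vr[B=1024/793 C=512/263 D=512/793 H=1] → run D
t=5: vr[B=1024/793 C=512/263 D=1028608/335439 G=1 H=1] → run G
t=6: vr[B=1024/793 C=512/263 D=1028608/335439 F=1 G=2301/1277 H=1] → run F
t=7: vr[B=1024/793 C=512/263 D=1028608/335439 F=1447/423 G=2301/1277 H=1] → run H
t=8: vr[B=1024/793 C=512/263 D=1028608/335439 F=1447/423 G=2301/1277 H=2] → run B
t=9: vr[C=512/263 D=1028608/335439 F=1447/423 G=2301/1277 H=2] → run G
t=10: vr[C=512/263 D=1028608/335439 F=1447/423 G=3325/1277 H=2] → run C
t=11: vr[C=1024/263 D=1028608/335439 F=1447/423 G=3325/1277 H=2] → run H
t=12: vr[C=1024/263 D=1028608/335439 F=1447/423 G=3325/1277 H=3] → run G
t=13: vr[C=1024/263 D=1028608/335439 F=1447/423 G=4349/1277 H=3] → run H
t=14: vr[C=1024/263 D=1028608/335439 F=1447/423 G=4349/1277 H=4] → run D
t=15: vr[C=1024/263 D=1840640/335439 F=1447/423 G=4349/1277 H=4] → run G
t=16: vr[C=1024/263 D=1840640/335439 F=1447/423 G=5373/1277 H=4] → run F
t=17: vr[C=1024/263 D=1840640/335439 F=2471/423 G=5373/1277 H=4] → run C
t=18: vr[C=1536/263 D=1840640/335439 F=2471/423 G=5373/1277 H=4] → run H
t=19: vr[C=1536/263 D=1840640/335439 F=2471/423 G=5373/1277 H=5] → run G
t=20: vr[C=1536/263 D=1840640/335439 F=2471/423 H=5] → run H
t=21: vr[C=1536/263 D=1840640/335439 F=2471/423] → run D
t=22: vr[C=1536/263 D=884224/111813 F=2471/423] → run C
t=23: vr[D=884224/111813 F=2471/423] → run F
t=24: vr[D=884224/111813 F=1165/141] → run D
t=25: vr[F=1165/141] → run F
t=26: vr[F=4519/423] → run F
t=27: vr[F=5543/423] → run F
t=28: (idle)
t=29: (idle)
t=30: (idle)
t=31: (idle)
t=32: (idle)
t=33: (idle)

running at tick 27 = F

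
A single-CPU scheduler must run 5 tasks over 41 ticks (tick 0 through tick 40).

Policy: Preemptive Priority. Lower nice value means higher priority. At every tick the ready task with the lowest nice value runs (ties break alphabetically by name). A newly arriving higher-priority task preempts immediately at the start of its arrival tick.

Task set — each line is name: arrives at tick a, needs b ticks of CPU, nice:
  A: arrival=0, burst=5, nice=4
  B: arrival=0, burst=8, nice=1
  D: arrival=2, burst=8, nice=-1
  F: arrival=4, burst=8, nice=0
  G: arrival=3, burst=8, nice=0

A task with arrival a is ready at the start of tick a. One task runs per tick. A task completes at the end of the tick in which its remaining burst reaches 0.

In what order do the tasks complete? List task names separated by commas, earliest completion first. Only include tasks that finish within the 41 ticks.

t=0: ready={A,B} → run B
t=1: ready={A,B} → run B
t=2: ready={A,B,D} → run D
t=3: ready={A,B,D,G} → run D
t=4: ready={A,B,D,F,G} → run D
t=5: ready={A,B,D,F,G} → run D
t=6: ready={A,B,D,F,G} → run D
t=7: ready={A,B,D,F,G} → run D
t=8: ready={A,B,D,F,G} → run D
t=9: ready={A,B,D,F,G} → run D
t=10: ready={A,B,F,G} → run F
t=11: ready={A,B,F,G} → run F
t=12: ready={A,B,F,G} → run F
t=13: ready={A,B,F,G} → run F
t=14: ready={A,B,F,G} → run F
t=15: ready={A,B,F,G} → run F
t=16: ready={A,B,F,G} → run F
t=17: ready={A,B,F,G} → run F
t=18: ready={A,B,G} → run G
t=19: ready={A,B,G} → run G
t=20: ready={A,B,G} → run G
t=21: ready={A,B,G} → run G
t=22: ready={A,B,G} → run G
t=23: ready={A,B,G} → run G
t=24: ready={A,B,G} → run G
t=25: ready={A,B,G} → run G
t=26: ready={A,B} → run B
t=27: ready={A,B} → run B
t=28: ready={A,B} → run B
t=29: ready={A,B} → run B
t=30: ready={A,B} → run B
t=31: ready={A,B} → run B
t=32: ready={A} → run A
t=33: ready={A} → run A
t=34: ready={A} → run A
t=35: ready={A} → run A
t=36: ready={A} → run A
t=37: (idle)
t=38: (idle)
t=39: (idle)
t=40: (idle)

completion order = D, F, G, B, A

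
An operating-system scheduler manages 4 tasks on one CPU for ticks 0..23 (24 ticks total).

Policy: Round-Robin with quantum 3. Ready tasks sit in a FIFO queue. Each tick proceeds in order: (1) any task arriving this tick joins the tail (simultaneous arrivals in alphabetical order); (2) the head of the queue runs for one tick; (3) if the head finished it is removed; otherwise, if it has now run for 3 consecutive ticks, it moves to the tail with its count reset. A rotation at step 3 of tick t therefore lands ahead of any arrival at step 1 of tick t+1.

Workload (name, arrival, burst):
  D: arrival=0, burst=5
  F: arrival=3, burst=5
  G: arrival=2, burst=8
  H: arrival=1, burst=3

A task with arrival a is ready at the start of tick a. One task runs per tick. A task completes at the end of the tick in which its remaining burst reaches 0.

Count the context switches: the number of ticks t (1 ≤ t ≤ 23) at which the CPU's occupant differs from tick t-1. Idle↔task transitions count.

context switches = 8

t=0: queue=[D] q_used=0 → run D
t=1: queue=[D,H] q_used=1 → run D
t=2: queue=[D,H,G] q_used=2 → run D
t=3: queue=[H,G,D,F] q_used=0 → run H
t=4: queue=[H,G,D,F] q_used=1 → run H
t=5: queue=[H,G,D,F] q_used=2 → run H
t=6: queue=[G,D,F] q_used=0 → run G
t=7: queue=[G,D,F] q_used=1 → run G
t=8: queue=[G,D,F] q_used=2 → run G
t=9: queue=[D,F,G] q_used=0 → run D
t=10: queue=[D,F,G] q_used=1 → run D
t=11: queue=[F,G] q_used=0 → run F
t=12: queue=[F,G] q_used=1 → run F
t=13: queue=[F,G] q_used=2 → run F
t=14: queue=[G,F] q_used=0 → run G
t=15: queue=[G,F] q_used=1 → run G
t=16: queue=[G,F] q_used=2 → run G
t=17: queue=[F,G] q_used=0 → run F
t=18: queue=[F,G] q_used=1 → run F
t=19: queue=[G] q_used=0 → run G
t=20: queue=[G] q_used=1 → run G
t=21: (idle)
t=22: (idle)
t=23: (idle)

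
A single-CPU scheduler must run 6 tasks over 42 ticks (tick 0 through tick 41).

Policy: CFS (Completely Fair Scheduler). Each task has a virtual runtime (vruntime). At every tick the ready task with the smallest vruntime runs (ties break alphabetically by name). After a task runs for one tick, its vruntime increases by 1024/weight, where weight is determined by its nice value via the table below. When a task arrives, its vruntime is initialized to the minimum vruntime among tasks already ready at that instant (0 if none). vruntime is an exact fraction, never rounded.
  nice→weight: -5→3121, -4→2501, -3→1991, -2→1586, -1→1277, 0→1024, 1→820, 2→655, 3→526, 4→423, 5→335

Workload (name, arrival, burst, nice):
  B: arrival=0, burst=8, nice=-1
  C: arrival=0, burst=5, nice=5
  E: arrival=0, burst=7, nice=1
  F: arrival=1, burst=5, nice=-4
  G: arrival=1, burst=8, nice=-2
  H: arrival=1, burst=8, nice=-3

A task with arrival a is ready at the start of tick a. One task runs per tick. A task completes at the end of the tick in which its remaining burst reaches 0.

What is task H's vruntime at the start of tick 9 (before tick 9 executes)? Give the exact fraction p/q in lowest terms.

t=0: vr[B=0 C=0 E=0] → run B
t=1: vr[B=1024/1277 C=0 E=0 F=0 G=0 H=0] → run C
t=2: vr[B=1024/1277 C=1024/335 E=0 F=0 G=0 H=0] → run E
t=3: vr[B=1024/1277 C=1024/335 E=256/205 F=0 G=0 H=0] → run F
t=4: vr[B=1024/1277 C=1024/335 E=256/205 F=1024/2501 G=0 H=0] → run G
t=5: vr[B=1024/1277 C=1024/335 E=256/205 F=1024/2501 G=512/793 H=0] → run H
t=6: vr[B=1024/1277 C=1024/335 E=256/205 F=1024/2501 G=512/793 H=1024/1991] → run F
t=7: vr[B=1024/1277 C=1024/335 E=256/205 F=2048/2501 G=512/793 H=1024/1991] → run H
t=8: vr[B=1024/1277 C=1024/335 E=256/205 F=2048/2501 G=512/793 H=2048/1991] → run G
t=9: vr[B=1024/1277 C=1024/335 E=256/205 F=2048/2501 G=1024/793 H=2048/1991] → run B
t=10: vr[B=2048/1277 C=1024/335 E=256/205 F=2048/2501 G=1024/793 H=2048/1991] → run F
t=11: vr[B=2048/1277 C=1024/335 E=256/205 F=3072/2501 G=1024/793 H=2048/1991] → run H
t=12: vr[B=2048/1277 C=1024/335 E=256/205 F=3072/2501 G=1024/793 H=3072/1991] → run F
t=13: vr[B=2048/1277 C=1024/335 E=256/205 F=4096/2501 G=1024/793 H=3072/1991] → run E
t=14: vr[B=2048/1277 C=1024/335 E=512/205 F=4096/2501 G=1024/793 H=3072/1991] → run G
t=15: vr[B=2048/1277 C=1024/335 E=512/205 F=4096/2501 G=1536/793 H=3072/1991] → run H
t=16: vr[B=2048/1277 C=1024/335 E=512/205 F=4096/2501 G=1536/793 H=4096/1991] → run B
t=17: vr[B=3072/1277 C=1024/335 E=512/205 F=4096/2501 G=1536/793 H=4096/1991] → run F
t=18: vr[B=3072/1277 C=1024/335 E=512/205 G=1536/793 H=4096/1991] → run G
t=19: vr[B=3072/1277 C=1024/335 E=512/205 G=2048/793 H=4096/1991] → run H
t=20: vr[B=3072/1277 C=1024/335 E=512/205 G=2048/793 H=5120/1991] → run B
t=21: vr[B=4096/1277 C=1024/335 E=512/205 G=2048/793 H=5120/1991] → run E
t=22: vr[B=4096/1277 C=1024/335 E=768/205 G=2048/793 H=5120/1991] → run H
t=23: vr[B=4096/1277 C=1024/335 E=768/205 G=2048/793 H=6144/1991] → run G
t=24: vr[B=4096/1277 C=1024/335 E=768/205 G=2560/793 H=6144/1991] → run C
t=25: vr[B=4096/1277 C=2048/335 E=768/205 G=2560/793 H=6144/1991] → run H
t=26: vr[B=4096/1277 C=2048/335 E=768/205 G=2560/793 H=7168/1991] → run B
t=27: vr[B=5120/1277 C=2048/335 E=768/205 G=2560/793 H=7168/1991] → run G
t=28: vr[B=5120/1277 C=2048/335 E=768/205 G=3072/793 H=7168/1991] → run H
t=29: vr[B=5120/1277 C=2048/335 E=768/205 G=3072/793] → run E
t=30: vr[B=5120/1277 C=2048/335 E=1024/205 G=3072/793] → run G
t=31: vr[B=5120/1277 C=2048/335 E=1024/205 G=3584/793] → run B
t=32: vr[B=6144/1277 C=2048/335 E=1024/205 G=3584/793] → run G
t=33: vr[B=6144/1277 C=2048/335 E=1024/205] → run B
t=34: vr[B=7168/1277 C=2048/335 E=1024/205] → run E
t=35: vr[B=7168/1277 C=2048/335 E=256/41] → run B
t=36: vr[C=2048/335 E=256/41] → run C
t=37: vr[C=3072/335 E=256/41] → run E
t=38: vr[C=3072/335 E=1536/205] → run E
t=39: vr[C=3072/335] → run C
t=40: vr[C=4096/335] → run C
t=41: (idle)

vruntime(H, start of tick 9) = 2048/1991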